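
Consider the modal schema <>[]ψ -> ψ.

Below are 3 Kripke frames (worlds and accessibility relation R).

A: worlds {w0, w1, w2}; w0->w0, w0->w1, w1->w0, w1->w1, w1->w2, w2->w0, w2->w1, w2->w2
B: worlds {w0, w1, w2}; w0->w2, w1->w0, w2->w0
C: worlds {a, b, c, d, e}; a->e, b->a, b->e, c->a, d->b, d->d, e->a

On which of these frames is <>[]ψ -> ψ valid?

none

This is the axiom for symmetry; its first-order frame correspondent is forall x forall y (Rxy -> Ryx).
A: fails — Rw2w0 but not Rw0w2.
B: fails — Rw1w0 but not Rw0w1.
C: fails — Rba but not Rab.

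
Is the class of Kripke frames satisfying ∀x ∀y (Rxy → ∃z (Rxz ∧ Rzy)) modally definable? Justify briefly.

Definable; □□q → □q defines it

Yes: it is density, defined by the C4 schema □□q → □q.
Suppose □□q→□q is valid. Take Rxy and set V(q)={w : xR²w}. Then □□q at x, so □q at x, so q at y, i.e. ∃z(Rxz∧Rzy).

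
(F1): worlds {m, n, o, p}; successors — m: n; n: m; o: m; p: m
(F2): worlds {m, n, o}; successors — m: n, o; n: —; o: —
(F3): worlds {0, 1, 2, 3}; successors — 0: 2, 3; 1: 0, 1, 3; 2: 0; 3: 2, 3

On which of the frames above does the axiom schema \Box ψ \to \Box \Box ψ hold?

Frame correspondent (Sahlqvist): \forall x \forall y \forall z (Rxy \wedge Ryz \to Rxz) — i.e. transitivity.
(F1): fails — Rom and Rmn but not Ron.
(F2): satisfies the condition.
(F3): fails — R10 and R02 but not R12.

(F2)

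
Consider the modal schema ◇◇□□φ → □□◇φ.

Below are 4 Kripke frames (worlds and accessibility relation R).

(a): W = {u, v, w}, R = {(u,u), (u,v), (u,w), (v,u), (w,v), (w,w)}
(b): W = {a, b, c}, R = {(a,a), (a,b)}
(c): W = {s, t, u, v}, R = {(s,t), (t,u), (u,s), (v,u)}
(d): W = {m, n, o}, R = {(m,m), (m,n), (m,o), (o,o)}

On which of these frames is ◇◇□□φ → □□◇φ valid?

(a)

Frame correspondent (Sahlqvist): ∀x ∀y ∀z ((xR²y ∧ xR²z) → ∃w (yR²w ∧ zRw)) — i.e. a generalized confluence (Geach) condition.
(a): satisfies the condition.
(b): fails — aR²a, aR²b but no w with aR²w and bRw.
(c): fails — sR²u, sR²u but no w with uR²w and uRw.
(d): fails — mR²m, mR²n but no w with mR²w and nRw.
Valid on: (a).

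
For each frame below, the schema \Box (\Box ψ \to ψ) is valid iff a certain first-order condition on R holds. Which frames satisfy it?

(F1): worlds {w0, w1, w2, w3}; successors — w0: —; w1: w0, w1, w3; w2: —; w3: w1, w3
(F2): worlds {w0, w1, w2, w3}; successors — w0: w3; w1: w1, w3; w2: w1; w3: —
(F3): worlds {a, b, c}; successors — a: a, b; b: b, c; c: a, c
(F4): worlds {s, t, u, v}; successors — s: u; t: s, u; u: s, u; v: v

(F3)

Frame correspondent (Sahlqvist): \forall x \forall y (Rxy \to Ryy) — i.e. shift-reflexivity.
(F1): fails — Rw1w0 but not Rw0w0.
(F2): fails — Rw0w3 but not Rw3w3.
(F3): satisfies the condition.
(F4): fails — Rus but not Rss.
Valid on: (F3).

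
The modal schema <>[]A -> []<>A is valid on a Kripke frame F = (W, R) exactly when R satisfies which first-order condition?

This is the .2 axiom.
Its frame correspondent is convergence — forall x forall y forall z (Rxy & Rxz -> exists w (Ryw & Rzw)).

convergence: forall x forall y forall z (Rxy & Rxz -> exists w (Ryw & Rzw))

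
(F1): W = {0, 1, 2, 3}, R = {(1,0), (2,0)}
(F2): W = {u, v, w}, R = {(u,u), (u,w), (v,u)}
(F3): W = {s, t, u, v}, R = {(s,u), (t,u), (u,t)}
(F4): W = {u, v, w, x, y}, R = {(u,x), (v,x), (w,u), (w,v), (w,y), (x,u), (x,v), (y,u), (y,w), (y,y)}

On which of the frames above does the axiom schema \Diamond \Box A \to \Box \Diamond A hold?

The schema corresponds to convergence: \forall x \forall y \forall z (Rxy \wedge Rxz \to \exists w (Ryw \wedge Rzw)).
(F1): fails — R10 and R10 but 0 and 0 have no common successor.
(F2): fails — Ruw and Ruw but w and w have no common successor.
(F3): ✓.
(F4): fails — Rwu and Rwy but u and y have no common successor.
Valid on: (F3).

(F3)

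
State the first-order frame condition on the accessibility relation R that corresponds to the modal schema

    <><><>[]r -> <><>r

This is a Sahlqvist (Geach-type) schema ◇^3□^1r → □^0◇^2r.
Minimal-valuation argument: fix x; take any y with xR^3y and any z with xR^0z. Set V(r) to the set of worlds R-reachable from y in exactly 1 step. Then □^1r holds at y, so the antecedent holds at x; validity forces ◇^2r at z, giving a w with zR^2w and yR^1w.
First-order correspondent: forall x forall y (x R^3 y -> exists w (yRw & x R^2 w)).

forall x forall y (x R^3 y -> exists w (yRw & x R^2 w))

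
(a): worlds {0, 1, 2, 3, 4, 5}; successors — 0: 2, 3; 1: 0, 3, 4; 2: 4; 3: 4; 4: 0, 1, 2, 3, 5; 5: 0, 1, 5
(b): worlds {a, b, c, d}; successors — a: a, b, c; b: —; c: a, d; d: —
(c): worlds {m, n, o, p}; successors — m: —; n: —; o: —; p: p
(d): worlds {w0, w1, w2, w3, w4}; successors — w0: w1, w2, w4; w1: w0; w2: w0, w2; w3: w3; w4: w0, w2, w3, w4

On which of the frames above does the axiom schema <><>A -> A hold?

This is the axiom for a generalized confluence (Geach) condition; its first-order frame correspondent is forall x forall y (x R^2 y -> exists w (y = w & x = w)).
(a): fails — 0R²4 but 4 ≠ 0.
(b): fails — aR²b but b ≠ a.
(c): satisfies the condition.
(d): fails — w0R²w2 but w2 ≠ w0.
Valid on: (c).

(c)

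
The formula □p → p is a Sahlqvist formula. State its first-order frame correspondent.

reflexivity: ∀x Rxx

Suppose □p→p is valid. At any x set V(p)={w : Rxw}. Then □p holds at x, so p holds at x, i.e. Rxx.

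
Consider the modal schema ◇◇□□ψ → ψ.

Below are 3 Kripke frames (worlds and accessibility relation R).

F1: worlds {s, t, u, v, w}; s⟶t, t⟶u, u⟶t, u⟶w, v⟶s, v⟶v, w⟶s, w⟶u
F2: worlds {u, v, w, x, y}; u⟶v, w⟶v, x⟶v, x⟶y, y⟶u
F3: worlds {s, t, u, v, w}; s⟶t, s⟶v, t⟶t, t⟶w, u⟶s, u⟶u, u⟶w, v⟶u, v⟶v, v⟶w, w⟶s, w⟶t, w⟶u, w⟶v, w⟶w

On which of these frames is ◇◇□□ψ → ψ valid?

The schema corresponds to a generalized confluence (Geach) condition: ∀x ∀y (xR²y → ∃w (yR²w ∧ x = w)).
F1: fails — vR²s but no w* with sR²w* and v=w*.
F2: fails — xR²u but no t with uR²t and x=t.
F3: ✓.
Valid on: F3.

F3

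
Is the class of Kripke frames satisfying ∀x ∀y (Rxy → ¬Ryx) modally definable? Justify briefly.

No — not modally definable

If a class were modally definable it would be closed under surjective bounded morphisms (Goldblatt–Thomason).
The 4-cycle (worlds 0,1,2,3 with 0→1→2→3→0) is asymmetric. Mapping every world to a single reflexive point • is a surjective bounded morphism, and the reflexive point is not asymmetric (R•• but asymmetry requires ¬R••).
So no modal formula (or set of formulas) defines exactly the asymmetric frames.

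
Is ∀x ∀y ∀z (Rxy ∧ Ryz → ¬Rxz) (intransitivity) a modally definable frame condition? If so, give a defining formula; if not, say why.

Not definable by any modal formula

Modal frame validity is preserved under surjective bounded morphisms.
The 7-cycle (worlds s,t,u,v,w,x,y with s→t→u→v→w→x→y→s) is intransitive. Mapping every world to a single reflexive point • is a surjective bounded morphism; the reflexive point is not intransitive (R••∧R•• but R••).
So no modal formula (or set of formulas) defines exactly the intransitive frames.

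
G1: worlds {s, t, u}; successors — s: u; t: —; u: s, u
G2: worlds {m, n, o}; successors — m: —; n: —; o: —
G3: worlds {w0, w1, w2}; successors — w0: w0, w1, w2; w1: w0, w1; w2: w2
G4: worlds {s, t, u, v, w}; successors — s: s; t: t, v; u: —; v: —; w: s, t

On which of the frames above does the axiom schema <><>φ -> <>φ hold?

G2

Frame correspondent (Sahlqvist): forall x forall y forall z (Rxy & Ryz -> Rxz) — i.e. transitivity.
G1: fails — Rsu and Rus but not Rss.
G2: ✓.
G3: fails — Rw1w0 and Rw0w2 but not Rw1w2.
G4: fails — Rwt and Rtv but not Rwv.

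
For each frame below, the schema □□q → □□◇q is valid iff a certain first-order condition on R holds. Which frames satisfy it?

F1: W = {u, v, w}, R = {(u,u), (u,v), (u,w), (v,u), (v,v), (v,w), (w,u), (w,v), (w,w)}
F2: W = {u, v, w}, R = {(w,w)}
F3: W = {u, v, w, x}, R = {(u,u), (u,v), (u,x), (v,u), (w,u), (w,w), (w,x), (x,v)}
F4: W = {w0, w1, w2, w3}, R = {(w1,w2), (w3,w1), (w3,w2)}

F1, F2, F3

Frame correspondent (Sahlqvist): ∀x ∀z (xR²z → ∃w (xR²w ∧ zRw)) — i.e. a generalized confluence (Geach) condition.
F1: satisfies the condition.
F2: satisfies the condition.
F3: satisfies the condition.
F4: fails — w3R²w2 but no w with w3R²w and w2Rw.
Valid on: F1, F2, F3.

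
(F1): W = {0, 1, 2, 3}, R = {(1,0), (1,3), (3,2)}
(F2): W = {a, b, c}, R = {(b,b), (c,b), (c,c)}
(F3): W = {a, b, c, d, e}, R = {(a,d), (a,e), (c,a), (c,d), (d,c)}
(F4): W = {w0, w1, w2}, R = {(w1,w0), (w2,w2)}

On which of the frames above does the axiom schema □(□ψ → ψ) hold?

(F2)

Frame correspondent (Sahlqvist): ∀x ∀y (Rxy → Ryy) — i.e. shift-reflexivity.
(F1): fails — R10 but not R00.
(F2): ✓.
(F3): fails — Rcd but not Rdd.
(F4): fails — Rw1w0 but not Rw0w0.
Valid on: (F2).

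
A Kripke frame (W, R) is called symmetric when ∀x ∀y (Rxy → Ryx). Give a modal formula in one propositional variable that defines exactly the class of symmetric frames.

A defining formula is s → □◇s (the B axiom).
Suppose s→□◇s is valid. Take Rxy and set V(s)={x}. Then s at x, so □◇s at x, so ◇s at y, so some z with Ryz has s; z=x, i.e. Ryx.

s → □◇s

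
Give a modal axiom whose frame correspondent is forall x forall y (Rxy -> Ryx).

q → □◇q

A defining formula is q → □◇q (the B axiom).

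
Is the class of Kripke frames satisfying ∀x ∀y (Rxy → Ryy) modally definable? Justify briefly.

Yes: it is shift-reflexivity, defined by the T□ schema □(□r → r).
Suppose □(□r→r) is valid. Take Rxy and set V(r)={w : Ryw}. Then at y, □r holds; since □(□r→r) at x, □r→r at y, so r at y, i.e. Ryy.

Yes — defined by □(□r → r)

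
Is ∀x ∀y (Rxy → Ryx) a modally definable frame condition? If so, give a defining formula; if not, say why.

This is a Sahlqvist condition; the B axiom p → □◇p defines it.
Suppose p→□◇p is valid. Take Rxy and set V(p)={x}. Then p at x, so □◇p at x, so ◇p at y, so some z with Ryz has p; z=x, i.e. Ryx.

Yes, by p → □◇p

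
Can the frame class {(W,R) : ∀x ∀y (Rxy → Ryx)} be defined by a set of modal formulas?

Yes: it is symmetry, defined by the B schema r → □◇r.
Suppose r→□◇r is valid. Take Rxy and set V(r)={x}. Then r at x, so □◇r at x, so ◇r at y, so some z with Ryz has r; z=x, i.e. Ryx.

Definable; r → □◇r defines it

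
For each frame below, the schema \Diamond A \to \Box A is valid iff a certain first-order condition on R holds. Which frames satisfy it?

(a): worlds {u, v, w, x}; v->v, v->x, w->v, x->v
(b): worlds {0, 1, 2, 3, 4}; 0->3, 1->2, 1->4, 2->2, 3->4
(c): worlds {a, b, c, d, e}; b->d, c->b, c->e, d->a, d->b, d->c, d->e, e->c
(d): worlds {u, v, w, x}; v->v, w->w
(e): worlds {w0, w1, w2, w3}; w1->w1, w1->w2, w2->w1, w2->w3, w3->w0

(d)

The schema corresponds to partial functionality: \forall x \forall y \forall z (Rxy \wedge Rxz \to y = z).
(a): fails — v sees both v and x.
(b): fails — 1 sees both 2 and 4.
(c): fails — c sees both b and e.
(d): satisfies the condition.
(e): fails — w1 sees both w1 and w2.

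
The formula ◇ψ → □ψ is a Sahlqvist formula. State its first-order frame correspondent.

Suppose ◇ψ→□ψ is valid. Take Rxy, Rxz and set V(ψ)={y}. Then ◇ψ at x, so □ψ at x, so ψ at z, i.e. z=y.
The converse is a direct semantic check.
Frame condition: ∀x ∀y ∀z (Rxy ∧ Rxz → y = z).

partial functionality: ∀x ∀y ∀z (Rxy ∧ Rxz → y = z)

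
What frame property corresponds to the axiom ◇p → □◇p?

the Euclidean property: ∀x ∀y ∀z (Rxy ∧ Rxz → Ryz)

Suppose ◇p→□◇p is valid. Take Rxy, Rxz and set V(p)={y}. Then ◇p at x, so □◇p at x, so ◇p at z, so some w with Rzw has p; w=y, i.e. Rzy. By symmetry of the argument, Ryz.
The converse is a direct semantic check.
Frame condition: ∀x ∀y ∀z (Rxy ∧ Rxz → Ryz).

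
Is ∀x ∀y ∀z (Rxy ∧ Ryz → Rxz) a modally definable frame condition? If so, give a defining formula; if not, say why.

Yes: it is transitivity, defined by the 4 schema □r → □□r.

Yes, by □r → □□r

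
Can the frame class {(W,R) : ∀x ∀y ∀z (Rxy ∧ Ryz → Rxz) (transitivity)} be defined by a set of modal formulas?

The condition is transitivity. A defining modal formula is □r → □□r.
Suppose □r→□□r is valid. Take Rxy, Ryz and set V(r)={w : Rxw}. Then □r at x, so □□r at x, so □r at y, so r at z, i.e. Rxz.

Yes, by □r → □□r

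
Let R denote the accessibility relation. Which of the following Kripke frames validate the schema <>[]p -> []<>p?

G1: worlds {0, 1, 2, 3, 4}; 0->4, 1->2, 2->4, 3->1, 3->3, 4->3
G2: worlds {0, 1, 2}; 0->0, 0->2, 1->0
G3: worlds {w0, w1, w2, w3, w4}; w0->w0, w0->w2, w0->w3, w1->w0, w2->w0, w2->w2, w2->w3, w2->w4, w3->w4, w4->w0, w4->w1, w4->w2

none

This is the axiom for convergence; its first-order frame correspondent is forall x forall y forall z (Rxy & Rxz -> exists w (Ryw & Rzw)).
G1: fails — R31 and R33 but 1 and 3 have no common successor.
G2: fails — R00 and R02 but 0 and 2 have no common successor.
G3: fails — Rw0w0 and Rw0w3 but w0 and w3 have no common successor.
Valid on no frame.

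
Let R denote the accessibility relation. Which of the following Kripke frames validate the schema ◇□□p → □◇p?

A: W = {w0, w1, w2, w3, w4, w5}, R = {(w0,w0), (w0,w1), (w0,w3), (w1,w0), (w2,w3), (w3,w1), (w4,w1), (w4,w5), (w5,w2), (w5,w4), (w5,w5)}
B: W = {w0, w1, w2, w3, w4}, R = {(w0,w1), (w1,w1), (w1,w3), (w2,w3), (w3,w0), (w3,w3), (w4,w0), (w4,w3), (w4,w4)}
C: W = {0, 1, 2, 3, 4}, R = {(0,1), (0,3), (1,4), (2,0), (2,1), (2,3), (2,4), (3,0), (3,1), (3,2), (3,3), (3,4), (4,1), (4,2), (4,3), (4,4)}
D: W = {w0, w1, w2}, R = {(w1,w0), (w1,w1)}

B, C

Frame correspondent (Sahlqvist): ∀x ∀y ∀z ((xRy ∧ xRz) → ∃w (yR²w ∧ zRw)) — i.e. a generalized confluence (Geach) condition.
A: fails — w0Rw3, w0Rw3 but no w with w3R²w and w3Rw.
B: ✓.
C: ✓.
D: fails — w1Rw0, w1Rw0 but no w with w0R²w and w0Rw.
Valid on: B, C.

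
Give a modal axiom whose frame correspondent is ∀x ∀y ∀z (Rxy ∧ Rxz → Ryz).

A defining formula is ◇s → □◇s (the 5 axiom).
Suppose ◇s→□◇s is valid. Take Rxy, Rxz and set V(s)={y}. Then ◇s at x, so □◇s at x, so ◇s at z, so some w with Rzw has s; w=y, i.e. Rzy. By symmetry of the argument, Ryz.

◇s → □◇s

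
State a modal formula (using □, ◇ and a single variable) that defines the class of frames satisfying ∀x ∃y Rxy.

A defining formula is □r → ◇r (the D axiom).
Suppose □r→◇r is valid. At any x set V(r)=W. Then □r at x, so ◇r at x, so x has a successor.

□r → ◇r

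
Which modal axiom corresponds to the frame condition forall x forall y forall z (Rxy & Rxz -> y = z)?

This is partial functionality; the standard corresponding axiom is CD: ◇s → □s.

◇s → □s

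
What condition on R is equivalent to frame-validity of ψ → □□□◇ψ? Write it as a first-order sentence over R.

∀x ∀z (xR³z → ∃w (x = w ∧ zRw))

This is a Sahlqvist (Geach-type) schema ◇^0□^0ψ → □^3◇^1ψ.
First-order correspondent: ∀x ∀z (xR³z → ∃w (x = w ∧ zRw)).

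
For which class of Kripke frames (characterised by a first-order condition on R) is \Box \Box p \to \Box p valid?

Suppose □□p→□p is valid. Take Rxy and set V(p)={w : xR²w}. Then □□p at x, so □p at x, so p at y, i.e. ∃z(Rxz∧Rzy).

density: \forall x \forall y (Rxy \to \exists z (Rxz \wedge Rzy))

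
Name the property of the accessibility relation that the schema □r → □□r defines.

transitivity

Suppose □r→□□r is valid. Take Rxy, Ryz and set V(r)={w : Rxw}. Then □r at x, so □□r at x, so □r at y, so r at z, i.e. Rxz.
Conversely, any frame satisfying ∀x ∀y ∀z (Rxy ∧ Ryz → Rxz) validates the schema.
Frame condition: ∀x ∀y ∀z (Rxy ∧ Ryz → Rxz).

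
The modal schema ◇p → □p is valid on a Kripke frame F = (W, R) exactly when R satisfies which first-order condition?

Suppose ◇p→□p is valid. Take Rxy, Rxz and set V(p)={y}. Then ◇p at x, so □p at x, so p at z, i.e. z=y.
Conversely, any frame satisfying ∀x ∀y ∀z (Rxy ∧ Rxz → y = z) validates the schema.
Frame condition: ∀x ∀y ∀z (Rxy ∧ Rxz → y = z).

Partial functionality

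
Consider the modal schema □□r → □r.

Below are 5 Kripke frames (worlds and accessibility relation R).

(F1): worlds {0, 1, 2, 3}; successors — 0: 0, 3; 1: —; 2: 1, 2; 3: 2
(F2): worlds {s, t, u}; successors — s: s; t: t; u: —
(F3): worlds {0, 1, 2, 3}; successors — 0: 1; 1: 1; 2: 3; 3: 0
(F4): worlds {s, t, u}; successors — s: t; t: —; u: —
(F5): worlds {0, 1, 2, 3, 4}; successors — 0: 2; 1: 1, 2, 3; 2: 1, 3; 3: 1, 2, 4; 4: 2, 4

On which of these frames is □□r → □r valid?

(F1), (F2)

This is the axiom for density; its first-order frame correspondent is ∀x ∀y (Rxy → ∃z (Rxz ∧ Rzy)).
(F1): ✓.
(F2): ✓.
(F3): fails — R23 but no z with R2z and Rz3.
(F4): fails — Rst but no z with Rsz and Rzt.
(F5): fails — R02 but no z with R0z and Rz2.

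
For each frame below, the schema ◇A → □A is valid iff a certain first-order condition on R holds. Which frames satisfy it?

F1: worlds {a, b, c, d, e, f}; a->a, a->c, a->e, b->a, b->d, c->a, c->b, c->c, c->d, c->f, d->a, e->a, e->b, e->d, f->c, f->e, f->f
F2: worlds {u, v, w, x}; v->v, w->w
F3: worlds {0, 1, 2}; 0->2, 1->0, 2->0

F2, F3

Frame correspondent (Sahlqvist): ∀x ∀y ∀z (Rxy ∧ Rxz → y = z) — i.e. partial functionality.
F1: fails — a sees both a and c.
F2: condition met.
F3: condition met.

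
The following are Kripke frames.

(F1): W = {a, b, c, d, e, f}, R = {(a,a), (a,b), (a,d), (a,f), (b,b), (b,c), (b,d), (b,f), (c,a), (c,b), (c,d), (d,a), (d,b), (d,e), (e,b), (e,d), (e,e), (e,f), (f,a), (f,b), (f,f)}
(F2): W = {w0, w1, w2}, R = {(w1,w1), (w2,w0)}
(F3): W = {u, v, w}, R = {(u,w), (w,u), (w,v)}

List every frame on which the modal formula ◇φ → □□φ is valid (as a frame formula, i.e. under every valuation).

(F2)

This is the axiom for a generalized confluence (Geach) condition; its first-order frame correspondent is ∀x ∀y ∀z ((xRy ∧ xR²z) → ∃w (y = w ∧ z = w)).
(F1): fails — aRa, aR²b but a ≠ b.
(F2): ✓.
(F3): fails — uRw, uR²u but w ≠ u.
Valid on: (F2).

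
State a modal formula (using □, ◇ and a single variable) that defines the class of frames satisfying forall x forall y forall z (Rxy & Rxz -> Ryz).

◇r → □◇r

The condition is the Euclidean property. The 5 schema ◇r → □◇r defines it.
Suppose ◇r→□◇r is valid. Take Rxy, Rxz and set V(r)={y}. Then ◇r at x, so □◇r at x, so ◇r at z, so some w with Rzw has r; w=y, i.e. Rzy. By symmetry of the argument, Ryz.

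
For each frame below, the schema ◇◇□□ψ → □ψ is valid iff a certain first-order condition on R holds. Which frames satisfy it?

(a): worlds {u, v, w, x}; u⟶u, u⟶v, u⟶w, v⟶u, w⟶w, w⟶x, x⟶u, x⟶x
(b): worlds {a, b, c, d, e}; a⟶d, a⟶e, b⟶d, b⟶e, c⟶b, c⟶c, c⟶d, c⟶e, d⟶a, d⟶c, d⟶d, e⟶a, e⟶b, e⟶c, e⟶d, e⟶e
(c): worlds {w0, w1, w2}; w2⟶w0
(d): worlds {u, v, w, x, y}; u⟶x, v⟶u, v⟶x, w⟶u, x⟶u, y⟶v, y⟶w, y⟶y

(b), (c)

This is the axiom for a generalized confluence (Geach) condition; its first-order frame correspondent is ∀x ∀y ∀z ((xR²y ∧ xRz) → ∃w (yR²w ∧ z = w)).
(a): fails — uR²w, uRv but no t with wR²t and v=t.
(b): condition met.
(c): condition met.
(d): fails — uR²u, uRx but no t with uR²t and x=t.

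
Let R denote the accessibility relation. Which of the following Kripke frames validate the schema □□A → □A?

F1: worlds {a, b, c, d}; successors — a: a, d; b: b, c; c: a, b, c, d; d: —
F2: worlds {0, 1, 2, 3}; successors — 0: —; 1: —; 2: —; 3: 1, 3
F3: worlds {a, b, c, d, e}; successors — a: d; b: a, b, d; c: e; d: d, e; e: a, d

F1, F2

Frame correspondent (Sahlqvist): ∀x ∀y (Rxy → ∃z (Rxz ∧ Rzy)) — i.e. density.
F1: condition met.
F2: condition met.
F3: fails — Rea but no z with Rez and Rza.
Valid on: F1, F2.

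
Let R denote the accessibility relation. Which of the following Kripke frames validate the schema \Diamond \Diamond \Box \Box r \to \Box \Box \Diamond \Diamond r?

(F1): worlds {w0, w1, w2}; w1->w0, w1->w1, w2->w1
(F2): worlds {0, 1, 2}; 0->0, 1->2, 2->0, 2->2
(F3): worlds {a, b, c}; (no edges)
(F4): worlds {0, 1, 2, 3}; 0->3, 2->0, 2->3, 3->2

(F2), (F3)

This is the axiom for a generalized confluence (Geach) condition; its first-order frame correspondent is \forall x \forall y \forall z ((x R^2 y \wedge x R^2 z) \to \exists w (y R^2 w \wedge z R^2 w)).
(F1): fails — w1R²w0, w1R²w0 but no w with w0R²w and w0R²w.
(F2): condition met.
(F3): condition met.
(F4): fails — 3R²0, 3R²3 but no w with 0R²w and 3R²w.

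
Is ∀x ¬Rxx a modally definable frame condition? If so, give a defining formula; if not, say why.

No

Any modally definable frame class is closed under surjective bounded morphisms.
The 3-cycle (worlds 0,1,2 with 0→1→2→0) is irreflexive, and the map sending every world to a single reflexive point • is a surjective bounded morphism (forth: every edge maps to (•,•); back: every world has a successor). So any modal formula valid on the 3-cycle is also valid on the reflexive point, which is not irreflexive.
So the class is not modally definable.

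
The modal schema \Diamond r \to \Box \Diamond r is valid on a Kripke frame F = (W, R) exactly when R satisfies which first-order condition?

the Euclidean property: \forall x \forall y \forall z (Rxy \wedge Rxz \to Ryz)

This is the 5 axiom.
It corresponds to the Euclidean property: \forall x \forall y \forall z (Rxy \wedge Rxz \to Ryz).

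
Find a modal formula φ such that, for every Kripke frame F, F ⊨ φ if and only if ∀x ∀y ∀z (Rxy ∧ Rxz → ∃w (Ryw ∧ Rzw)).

A defining formula is ◇□r → □◇r (the .2 axiom).
Suppose ◇□r→□◇r is valid. Take Rxy, Rxz and set V(r)={w : Ryw}. Then □r at y so ◇□r at x, so □◇r at x, so ◇r at z, giving w with Rzw and Ryw.

◇□r → □◇r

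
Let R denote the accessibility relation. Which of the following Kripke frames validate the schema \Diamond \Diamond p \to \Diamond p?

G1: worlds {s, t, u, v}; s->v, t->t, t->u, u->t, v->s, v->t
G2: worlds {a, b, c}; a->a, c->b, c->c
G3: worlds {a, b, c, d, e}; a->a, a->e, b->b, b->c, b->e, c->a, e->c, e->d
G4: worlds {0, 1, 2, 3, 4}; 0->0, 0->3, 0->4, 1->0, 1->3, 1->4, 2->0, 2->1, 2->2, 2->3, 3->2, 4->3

G2

The schema corresponds to transitivity: \forall x \forall y \forall z (Rxy \wedge Ryz \to Rxz).
G1: fails — Rut and Rtu but not Ruu.
G2: satisfies the condition.
G3: fails — Rbc and Rca but not Rba.
G4: fails — R32 and R23 but not R33.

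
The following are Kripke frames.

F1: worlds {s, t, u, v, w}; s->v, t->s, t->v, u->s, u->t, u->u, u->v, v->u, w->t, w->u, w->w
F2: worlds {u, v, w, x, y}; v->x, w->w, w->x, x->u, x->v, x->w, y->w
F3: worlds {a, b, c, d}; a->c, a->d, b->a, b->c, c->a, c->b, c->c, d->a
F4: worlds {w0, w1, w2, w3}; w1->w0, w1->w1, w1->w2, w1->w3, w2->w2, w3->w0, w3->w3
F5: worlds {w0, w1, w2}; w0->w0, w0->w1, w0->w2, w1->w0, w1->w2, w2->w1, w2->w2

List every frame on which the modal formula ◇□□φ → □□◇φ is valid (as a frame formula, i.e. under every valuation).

F3, F5

Frame correspondent (Sahlqvist): ∀x ∀y ∀z ((xRy ∧ xR²z) → ∃w (yR²w ∧ zRw)) — i.e. a generalized confluence (Geach) condition.
F1: fails — uRs, uR²s but no w* with sR²w* and sRw*.
F2: fails — vRx, vR²u but no t with xR²t and uRt.
F3: holds.
F4: fails — w1Rw0, w1R²w0 but no w with w0R²w and w0Rw.
F5: holds.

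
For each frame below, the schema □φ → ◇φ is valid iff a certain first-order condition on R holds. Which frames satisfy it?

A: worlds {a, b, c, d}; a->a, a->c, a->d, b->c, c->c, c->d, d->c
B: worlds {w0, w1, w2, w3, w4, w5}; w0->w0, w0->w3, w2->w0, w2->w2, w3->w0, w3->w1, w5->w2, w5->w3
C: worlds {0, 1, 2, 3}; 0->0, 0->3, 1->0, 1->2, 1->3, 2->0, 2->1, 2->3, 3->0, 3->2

Frame correspondent (Sahlqvist): ∀x ∃y Rxy — i.e. seriality.
A: holds.
B: fails — world w1 has no successor.
C: holds.
Valid on: A, C.

A, C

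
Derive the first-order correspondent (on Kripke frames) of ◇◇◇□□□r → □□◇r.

∀x ∀y ∀z ((xR³y ∧ xR²z) → ∃w (yR³w ∧ zRw))

This is a Sahlqvist (Geach-type) schema ◇^3□^3r → □^2◇^1r.
First-order correspondent: ∀x ∀y ∀z ((xR³y ∧ xR²z) → ∃w (yR³w ∧ zRw)).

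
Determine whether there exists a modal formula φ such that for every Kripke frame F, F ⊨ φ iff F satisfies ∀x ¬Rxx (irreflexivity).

If a class were modally definable it would be closed under surjective bounded morphisms (Goldblatt–Thomason).
The 4-cycle (worlds a,b,c,d with a→b→c→d→a) is irreflexive, and the map sending every world to a single reflexive point • is a surjective bounded morphism (forth: every edge maps to (•,•); back: every world has a successor). So any modal formula valid on the 4-cycle is also valid on the reflexive point, which is not irreflexive.
So the class is not modally definable.

No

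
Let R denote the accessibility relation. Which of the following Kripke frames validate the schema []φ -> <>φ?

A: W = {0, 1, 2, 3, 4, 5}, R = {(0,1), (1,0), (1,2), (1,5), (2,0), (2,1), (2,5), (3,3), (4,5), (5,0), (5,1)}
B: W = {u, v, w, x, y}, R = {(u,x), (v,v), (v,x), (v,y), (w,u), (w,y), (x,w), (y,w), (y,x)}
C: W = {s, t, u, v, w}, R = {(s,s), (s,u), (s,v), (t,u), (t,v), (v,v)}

This is the axiom for seriality; its first-order frame correspondent is forall x exists y Rxy.
A: ✓.
B: ✓.
C: fails — world u has no successor.

A, B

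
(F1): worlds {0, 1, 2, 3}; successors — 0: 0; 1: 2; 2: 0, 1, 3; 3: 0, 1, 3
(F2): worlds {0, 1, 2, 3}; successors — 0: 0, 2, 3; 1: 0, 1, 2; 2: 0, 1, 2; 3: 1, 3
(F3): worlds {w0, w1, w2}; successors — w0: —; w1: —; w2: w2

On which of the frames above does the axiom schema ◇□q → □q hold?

The schema corresponds to the Euclidean property: ∀x ∀y ∀z (Rxy ∧ Rxz → Ryz).
(F1): fails — R12 and R12 but not R22.
(F2): fails — R02 and R03 but not R23.
(F3): ✓.
Valid on: (F3).

(F3)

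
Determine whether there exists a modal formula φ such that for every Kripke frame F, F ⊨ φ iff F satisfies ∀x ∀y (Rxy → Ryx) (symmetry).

Definable; r → □◇r defines it

This is a Sahlqvist condition; the B axiom r → □◇r defines it.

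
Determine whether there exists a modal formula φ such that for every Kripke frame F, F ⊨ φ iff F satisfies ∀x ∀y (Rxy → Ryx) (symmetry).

Definable; p → □◇p defines it

The condition is symmetry. A defining modal formula is p → □◇p.
Suppose p→□◇p is valid. Take Rxy and set V(p)={x}. Then p at x, so □◇p at x, so ◇p at y, so some z with Ryz has p; z=x, i.e. Ryx.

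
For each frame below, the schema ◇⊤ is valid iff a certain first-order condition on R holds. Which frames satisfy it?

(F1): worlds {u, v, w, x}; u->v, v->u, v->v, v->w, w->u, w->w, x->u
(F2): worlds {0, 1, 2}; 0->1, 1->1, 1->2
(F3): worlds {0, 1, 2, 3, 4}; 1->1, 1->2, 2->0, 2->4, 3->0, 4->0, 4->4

(F1)

This is the axiom for seriality; its first-order frame correspondent is ∀x ∃y Rxy.
(F1): satisfies the condition.
(F2): fails — world 2 has no successor.
(F3): fails — world 0 has no successor.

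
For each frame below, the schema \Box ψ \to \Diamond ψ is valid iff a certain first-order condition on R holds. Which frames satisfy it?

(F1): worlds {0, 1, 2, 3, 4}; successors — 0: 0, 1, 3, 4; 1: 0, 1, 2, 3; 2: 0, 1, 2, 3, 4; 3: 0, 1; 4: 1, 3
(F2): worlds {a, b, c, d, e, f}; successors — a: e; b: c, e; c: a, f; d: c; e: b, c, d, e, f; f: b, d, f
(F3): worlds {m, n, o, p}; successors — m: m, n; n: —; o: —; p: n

The schema corresponds to seriality: \forall x \exists y Rxy.
(F1): holds.
(F2): holds.
(F3): fails — world n has no successor.
Valid on: (F1), (F2).

(F1), (F2)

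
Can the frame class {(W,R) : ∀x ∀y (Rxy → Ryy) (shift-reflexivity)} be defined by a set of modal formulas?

Yes, by □(□r → r)

This is a Sahlqvist condition; the T□ axiom □(□r → r) defines it.
Suppose □(□r→r) is valid. Take Rxy and set V(r)={w : Ryw}. Then at y, □r holds; since □(□r→r) at x, □r→r at y, so r at y, i.e. Ryy.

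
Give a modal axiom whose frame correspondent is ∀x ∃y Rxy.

The condition is seriality. The D schema □q → ◇q defines it.
Suppose □q→◇q is valid. At any x set V(q)=W. Then □q at x, so ◇q at x, so x has a successor.

□q → ◇q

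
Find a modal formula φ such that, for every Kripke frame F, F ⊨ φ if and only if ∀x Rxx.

□p → p

A defining formula is □p → p (the T axiom).
Suppose □p→p is valid. At any x set V(p)={w : Rxw}. Then □p holds at x, so p holds at x, i.e. Rxx.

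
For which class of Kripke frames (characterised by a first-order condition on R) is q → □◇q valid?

Suppose q→□◇q is valid. Take Rxy and set V(q)={x}. Then q at x, so □◇q at x, so ◇q at y, so some z with Ryz has q; z=x, i.e. Ryx.
The converse is a direct semantic check.
So the correspondent is symmetry.

Symmetry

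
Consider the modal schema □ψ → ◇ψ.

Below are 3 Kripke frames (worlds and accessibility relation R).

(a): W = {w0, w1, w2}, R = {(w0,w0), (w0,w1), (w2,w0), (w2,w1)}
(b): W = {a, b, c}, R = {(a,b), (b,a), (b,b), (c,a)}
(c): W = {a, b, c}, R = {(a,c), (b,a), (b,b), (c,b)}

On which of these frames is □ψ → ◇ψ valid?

The schema corresponds to seriality: ∀x ∃y Rxy.
(a): fails — world w1 has no successor.
(b): satisfies the condition.
(c): satisfies the condition.
Valid on: (b), (c).

(b), (c)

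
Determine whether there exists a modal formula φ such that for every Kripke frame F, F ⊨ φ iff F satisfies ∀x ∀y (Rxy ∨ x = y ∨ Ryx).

No

Any modally definable frame class is closed under disjoint unions.
Take 4 disjoint single-world reflexive frames: each is trivially connected, but their disjoint union has 4 worlds with no edge between distinct components, so it is not connected.
So the class is not modally definable.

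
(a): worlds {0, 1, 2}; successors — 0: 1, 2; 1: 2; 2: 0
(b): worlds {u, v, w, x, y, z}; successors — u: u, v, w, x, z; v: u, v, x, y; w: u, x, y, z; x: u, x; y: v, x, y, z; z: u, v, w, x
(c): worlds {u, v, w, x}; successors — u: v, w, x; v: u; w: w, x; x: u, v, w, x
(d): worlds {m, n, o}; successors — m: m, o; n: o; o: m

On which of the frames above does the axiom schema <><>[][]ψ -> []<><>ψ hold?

This is the axiom for a generalized confluence (Geach) condition; its first-order frame correspondent is forall x forall y forall z ((x R^2 y & xRz) -> exists w (y R^2 w & z R^2 w)).
(a): fails — 0R²2, 0R1 but no w with 2R²w and 1R²w.
(b): condition met.
(c): condition met.
(d): condition met.
Valid on: (b), (c), (d).

(b), (c), (d)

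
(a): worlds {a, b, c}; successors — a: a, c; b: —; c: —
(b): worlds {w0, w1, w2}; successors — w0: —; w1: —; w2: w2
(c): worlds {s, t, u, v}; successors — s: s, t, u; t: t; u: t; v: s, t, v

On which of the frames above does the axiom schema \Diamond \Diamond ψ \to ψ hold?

The schema corresponds to a generalized confluence (Geach) condition: \forall x \forall y (x R^2 y \to \exists w (y = w \wedge x = w)).
(a): fails — aR²c but c ≠ a.
(b): satisfies the condition.
(c): fails — sR²t but t ≠ s.
Valid on: (b).

(b)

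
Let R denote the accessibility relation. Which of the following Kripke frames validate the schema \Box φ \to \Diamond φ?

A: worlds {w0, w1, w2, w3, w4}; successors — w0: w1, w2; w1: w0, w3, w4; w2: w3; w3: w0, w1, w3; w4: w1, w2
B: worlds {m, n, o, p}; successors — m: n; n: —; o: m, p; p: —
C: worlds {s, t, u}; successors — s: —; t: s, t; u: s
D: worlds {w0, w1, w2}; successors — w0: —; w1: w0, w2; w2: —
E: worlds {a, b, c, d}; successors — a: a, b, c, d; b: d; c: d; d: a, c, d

Frame correspondent (Sahlqvist): \forall x \exists y Rxy — i.e. seriality.
A: condition met.
B: fails — world n has no successor.
C: fails — world s has no successor.
D: fails — world w0 has no successor.
E: condition met.

A, E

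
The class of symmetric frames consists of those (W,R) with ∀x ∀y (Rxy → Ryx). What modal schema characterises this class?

r → □◇r

The condition is symmetry. The B schema r → □◇r defines it.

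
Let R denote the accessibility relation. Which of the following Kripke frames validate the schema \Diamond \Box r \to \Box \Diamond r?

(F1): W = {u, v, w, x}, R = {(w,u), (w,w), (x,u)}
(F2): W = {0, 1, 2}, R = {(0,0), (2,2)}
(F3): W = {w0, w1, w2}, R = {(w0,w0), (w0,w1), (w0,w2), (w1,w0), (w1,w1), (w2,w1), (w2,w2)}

(F2), (F3)

Frame correspondent (Sahlqvist): \forall x \forall y \forall z (Rxy \wedge Rxz \to \exists w (Ryw \wedge Rzw)) — i.e. convergence.
(F1): fails — Rww and Rwu but w and u have no common successor.
(F2): condition met.
(F3): condition met.
Valid on: (F2), (F3).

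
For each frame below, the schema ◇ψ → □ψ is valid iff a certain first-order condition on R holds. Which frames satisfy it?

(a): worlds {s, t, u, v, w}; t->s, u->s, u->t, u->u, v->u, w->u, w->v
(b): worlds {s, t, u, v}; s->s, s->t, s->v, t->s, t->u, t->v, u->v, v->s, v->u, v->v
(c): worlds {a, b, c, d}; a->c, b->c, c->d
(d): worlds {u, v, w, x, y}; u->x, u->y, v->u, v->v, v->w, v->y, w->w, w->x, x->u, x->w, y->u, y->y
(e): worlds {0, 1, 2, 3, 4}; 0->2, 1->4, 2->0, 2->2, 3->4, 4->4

The schema corresponds to partial functionality: ∀x ∀y ∀z (Rxy ∧ Rxz → y = z).
(a): fails — u sees both s and t.
(b): fails — s sees both s and t.
(c): condition met.
(d): fails — u sees both x and y.
(e): fails — 2 sees both 0 and 2.

(c)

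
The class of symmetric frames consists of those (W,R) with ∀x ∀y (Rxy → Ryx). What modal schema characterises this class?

q → □◇q

The condition is symmetry. The B schema q → □◇q defines it.
Suppose q→□◇q is valid. Take Rxy and set V(q)={x}. Then q at x, so □◇q at x, so ◇q at y, so some z with Ryz has q; z=x, i.e. Ryx.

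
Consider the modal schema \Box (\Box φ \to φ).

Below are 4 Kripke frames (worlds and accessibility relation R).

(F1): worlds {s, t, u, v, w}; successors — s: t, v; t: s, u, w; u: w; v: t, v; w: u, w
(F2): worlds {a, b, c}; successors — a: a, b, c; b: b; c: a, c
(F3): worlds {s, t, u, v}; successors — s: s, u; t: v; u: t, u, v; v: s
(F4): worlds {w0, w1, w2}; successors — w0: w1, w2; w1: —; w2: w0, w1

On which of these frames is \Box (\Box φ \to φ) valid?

(F2)

This is the axiom for shift-reflexivity; its first-order frame correspondent is \forall x \forall y (Rxy \to Ryy).
(F1): fails — Rwu but not Ruu.
(F2): satisfies the condition.
(F3): fails — Ruv but not Rvv.
(F4): fails — Rw0w1 but not Rw1w1.
Valid on: (F2).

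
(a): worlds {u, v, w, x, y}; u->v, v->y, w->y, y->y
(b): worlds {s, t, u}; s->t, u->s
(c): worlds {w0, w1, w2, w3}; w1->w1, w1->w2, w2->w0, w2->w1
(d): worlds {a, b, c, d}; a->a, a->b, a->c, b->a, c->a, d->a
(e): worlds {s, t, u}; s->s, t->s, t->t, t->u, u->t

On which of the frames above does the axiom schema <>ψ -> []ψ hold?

(a), (b)

This is the axiom for partial functionality; its first-order frame correspondent is forall x forall y forall z (Rxy & Rxz -> y = z).
(a): ✓.
(b): ✓.
(c): fails — w1 sees both w1 and w2.
(d): fails — a sees both a and b.
(e): fails — t sees both s and t.
Valid on: (a), (b).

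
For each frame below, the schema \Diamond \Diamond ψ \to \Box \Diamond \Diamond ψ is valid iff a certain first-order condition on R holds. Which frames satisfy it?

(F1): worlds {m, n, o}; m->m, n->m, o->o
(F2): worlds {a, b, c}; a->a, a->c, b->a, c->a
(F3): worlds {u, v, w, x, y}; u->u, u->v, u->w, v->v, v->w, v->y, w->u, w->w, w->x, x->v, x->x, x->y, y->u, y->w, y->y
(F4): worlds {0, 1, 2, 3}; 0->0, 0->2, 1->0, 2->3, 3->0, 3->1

(F1), (F2), (F3)

This is the axiom for a generalized confluence (Geach) condition; its first-order frame correspondent is \forall x \forall y \forall z ((x R^2 y \wedge xRz) \to \exists w (y = w \wedge z R^2 w)).
(F1): satisfies the condition.
(F2): satisfies the condition.
(F3): satisfies the condition.
(F4): fails — 0R²2, 0R2 but no w with 2=w and 2R²w.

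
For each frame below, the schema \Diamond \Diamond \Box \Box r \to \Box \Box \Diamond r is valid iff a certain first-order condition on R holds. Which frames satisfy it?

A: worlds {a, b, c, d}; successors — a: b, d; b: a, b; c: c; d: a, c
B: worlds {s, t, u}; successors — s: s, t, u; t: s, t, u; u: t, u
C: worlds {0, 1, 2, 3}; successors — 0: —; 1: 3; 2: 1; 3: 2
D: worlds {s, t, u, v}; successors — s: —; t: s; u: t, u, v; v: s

The schema corresponds to a generalized confluence (Geach) condition: \forall x \forall y \forall z ((x R^2 y \wedge x R^2 z) \to \exists w (y R^2 w \wedge zRw)).
A: fails — aR²b, aR²c but no w with bR²w and cRw.
B: condition met.
C: fails — 1R²2, 1R²2 but no w with 2R²w and 2Rw.
D: fails — uR²s, uR²s but no w with sR²w and sRw.
Valid on: B.

B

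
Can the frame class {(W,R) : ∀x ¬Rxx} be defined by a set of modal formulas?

No

If a class were modally definable it would be closed under surjective bounded morphisms (Goldblatt–Thomason).
The 4-cycle (worlds s,t,u,v with s→t→u→v→s) is irreflexive, and the map sending every world to a single reflexive point • is a surjective bounded morphism (forth: every edge maps to (•,•); back: every world has a successor). So any modal formula valid on the 4-cycle is also valid on the reflexive point, which is not irreflexive.
Hence irreflexivity is not modally definable.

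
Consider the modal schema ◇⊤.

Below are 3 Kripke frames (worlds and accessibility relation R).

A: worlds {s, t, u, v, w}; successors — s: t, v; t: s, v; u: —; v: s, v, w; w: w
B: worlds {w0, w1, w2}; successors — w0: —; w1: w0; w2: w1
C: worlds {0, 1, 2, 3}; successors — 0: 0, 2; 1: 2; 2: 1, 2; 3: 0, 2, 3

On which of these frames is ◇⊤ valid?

C

The schema corresponds to seriality: ∀x ∃y Rxy.
A: fails — world u has no successor.
B: fails — world w0 has no successor.
C: satisfies the condition.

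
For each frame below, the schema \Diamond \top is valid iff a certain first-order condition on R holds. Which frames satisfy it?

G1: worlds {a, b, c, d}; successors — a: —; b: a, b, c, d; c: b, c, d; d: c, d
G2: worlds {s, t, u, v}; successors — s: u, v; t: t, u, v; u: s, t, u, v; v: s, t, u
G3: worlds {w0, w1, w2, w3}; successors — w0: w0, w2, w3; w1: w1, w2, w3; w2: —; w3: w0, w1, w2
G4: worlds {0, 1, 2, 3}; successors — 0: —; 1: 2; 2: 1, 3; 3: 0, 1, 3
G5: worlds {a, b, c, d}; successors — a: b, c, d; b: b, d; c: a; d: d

The schema corresponds to seriality: \forall x \exists y Rxy.
G1: fails — world a has no successor.
G2: satisfies the condition.
G3: fails — world w2 has no successor.
G4: fails — world 0 has no successor.
G5: satisfies the condition.
Valid on: G2, G5.

G2, G5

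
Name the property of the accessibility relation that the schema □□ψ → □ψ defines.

Suppose □□ψ→□ψ is valid. Take Rxy and set V(ψ)={w : xR²w}. Then □□ψ at x, so □ψ at x, so ψ at y, i.e. ∃z(Rxz∧Rzy).
Conversely, any frame satisfying ∀x ∀y (Rxy → ∃z (Rxz ∧ Rzy)) validates the schema.
Frame condition: ∀x ∀y (Rxy → ∃z (Rxz ∧ Rzy)).

density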